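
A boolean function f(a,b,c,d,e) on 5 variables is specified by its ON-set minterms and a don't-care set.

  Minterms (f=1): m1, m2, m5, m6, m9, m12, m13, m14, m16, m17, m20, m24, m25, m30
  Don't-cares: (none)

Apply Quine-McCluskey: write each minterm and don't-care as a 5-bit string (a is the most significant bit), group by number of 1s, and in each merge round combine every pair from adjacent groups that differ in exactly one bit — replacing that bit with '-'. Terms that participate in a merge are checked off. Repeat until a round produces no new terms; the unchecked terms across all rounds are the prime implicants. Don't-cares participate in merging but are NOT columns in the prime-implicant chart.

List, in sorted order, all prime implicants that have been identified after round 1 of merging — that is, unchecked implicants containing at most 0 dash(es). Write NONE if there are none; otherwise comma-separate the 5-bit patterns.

NONE

Round 0: 00001✓ 00010✓ 00101✓ 00110✓ 01001✓ 01100✓ 01101✓ 01110✓ 10000✓ 10001✓ 10100✓ 11000✓ 11001✓ 11110✓
Round 1: -0001✓ -1001✓ -1110 0-001✓ 0-101✓ 0-110 00-01✓ 00-10 01-01✓ 011-0 0110- 1-000✓ 1-001✓ 10-00 1000-✓ 1100-✓
Round 2: --001 0--01 1-00-
PIs = {--001, -1110, 0--01, 0-110, 00-10, 011-0, 0110-, 1-00-, 10-00}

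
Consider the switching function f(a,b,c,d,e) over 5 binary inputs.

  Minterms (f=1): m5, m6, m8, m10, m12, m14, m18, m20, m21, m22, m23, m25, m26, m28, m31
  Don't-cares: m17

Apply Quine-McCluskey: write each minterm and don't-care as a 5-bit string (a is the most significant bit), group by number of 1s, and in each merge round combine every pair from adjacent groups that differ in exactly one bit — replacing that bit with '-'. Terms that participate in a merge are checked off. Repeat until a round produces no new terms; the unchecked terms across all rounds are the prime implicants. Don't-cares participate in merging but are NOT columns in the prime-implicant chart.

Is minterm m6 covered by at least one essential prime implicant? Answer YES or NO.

size-2^0 implicants → 00101(✓)  00110(✓)  01000(✓)  01010(✓)  01100(✓)  01110(✓)  10001(✓)  10010(✓)  10100(✓)  10101(✓)  10110(✓)  10111(✓)  11001(✓)  11010(✓)  11100(✓)  11111(✓)
size-2^1 implicants → -0101  -0110  -1010  -1100  0-110  01-00(✓)  01-10(✓)  010-0(✓)  011-0(✓)  1-001  1-010  1-100  1-111  10-01  10-10  101-0(✓)  101-1(✓)  1010-(✓)  1011-(✓)
size-2^2 implicants → 01--0  101--
Unchecked terms (primes): -0101, -0110, -1010, -1100, 0-110, 01--0, 1-001, 1-010, 1-100, 1-111, 10-01, 10-10, 101--
Minterm coverage:
  m5 ⊆ -0101 [E]
  m6 ⊆ -0110,0-110
  m8 ⊆ 01--0 [E]
  m10 ⊆ -1010,01--0
  m12 ⊆ -1100,01--0
  m14 ⊆ 0-110,01--0
  m18 ⊆ 1-010,10-10
  m20 ⊆ 1-100,101--
  m21 ⊆ -0101,10-01,101--
  m22 ⊆ -0110,10-10,101--
  m23 ⊆ 1-111,101--
  m25 ⊆ 1-001 [E]
  m26 ⊆ -1010,1-010
  m28 ⊆ -1100,1-100
  m31 ⊆ 1-111 [E]
E = {-0101, 01--0, 1-001, 1-111}

NO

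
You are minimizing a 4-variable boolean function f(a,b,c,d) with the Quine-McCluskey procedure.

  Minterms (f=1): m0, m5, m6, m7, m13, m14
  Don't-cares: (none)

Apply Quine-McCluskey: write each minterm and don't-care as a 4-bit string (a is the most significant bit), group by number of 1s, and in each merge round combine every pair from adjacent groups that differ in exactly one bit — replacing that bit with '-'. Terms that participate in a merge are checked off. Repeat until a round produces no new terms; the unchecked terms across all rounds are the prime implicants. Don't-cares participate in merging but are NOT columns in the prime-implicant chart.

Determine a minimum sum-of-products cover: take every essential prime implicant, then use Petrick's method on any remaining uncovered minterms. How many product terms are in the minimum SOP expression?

size-2^0 implicants → 0000  0101(✓)  0110(✓)  0111(✓)  1101(✓)  1110(✓)
size-2^1 implicants → -101  -110  01-1  011-
Unchecked terms (primes): -101, -110, 0000, 01-1, 011-
Minterm coverage:
  m0 ⊆ 0000 [E]
  m5 ⊆ -101,01-1
  m6 ⊆ -110,011-
  m7 ⊆ 01-1,011-
  m13 ⊆ -101 [E]
  m14 ⊆ -110 [E]
E = {-101, -110, 0000}
Petrick residual → 01-1
Cover = bc'd + bcd' + a'b'c'd' + a'bd  |cover|=4

4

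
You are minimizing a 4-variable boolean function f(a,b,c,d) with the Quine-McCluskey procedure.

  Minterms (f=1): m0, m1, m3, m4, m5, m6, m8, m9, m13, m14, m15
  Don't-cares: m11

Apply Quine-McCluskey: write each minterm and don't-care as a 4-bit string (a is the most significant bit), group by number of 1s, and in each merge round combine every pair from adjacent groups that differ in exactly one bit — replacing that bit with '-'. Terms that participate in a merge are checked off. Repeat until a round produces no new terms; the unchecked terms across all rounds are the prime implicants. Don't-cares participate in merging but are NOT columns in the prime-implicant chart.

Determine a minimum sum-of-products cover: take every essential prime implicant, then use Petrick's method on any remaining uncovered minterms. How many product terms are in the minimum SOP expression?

Round 0: 0000✓ 0001✓ 0011✓ 0100✓ 0101✓ 0110✓ 1000✓ 1001✓ 1011✓ 1101✓ 1110✓ 1111✓
Round 1: -000✓ -001✓ -011✓ -101✓ -110 0-00✓ 0-01✓ 00-1✓ 000-✓ 01-0 010-✓ 1-01✓ 1-11✓ 10-1✓ 100-✓ 11-1✓ 111-
Round 2: --01 -0-1 -00- 0-0- 1--1
PIs = {--01, -0-1, -00-, -110, 0-0-, 01-0, 1--1, 111-}
Coverage chart:
  m0: -00-,0-0-
  m1: --01,-0-1,-00-,0-0-
  m3: -0-1 ←essential
  m4: 0-0-,01-0
  m5: --01,0-0-
  m6: -110,01-0
  m8: -00- ←essential
  m9: --01,-0-1,-00-,1--1
  m13: --01,1--1
  m14: -110,111-
  m15: 1--1,111-
Essential: -0-1, -00-
Petrick residual → --01, 01-0, 111-
Min cover (5 terms): c'd + b'd + b'c' + a'bd' + abc

5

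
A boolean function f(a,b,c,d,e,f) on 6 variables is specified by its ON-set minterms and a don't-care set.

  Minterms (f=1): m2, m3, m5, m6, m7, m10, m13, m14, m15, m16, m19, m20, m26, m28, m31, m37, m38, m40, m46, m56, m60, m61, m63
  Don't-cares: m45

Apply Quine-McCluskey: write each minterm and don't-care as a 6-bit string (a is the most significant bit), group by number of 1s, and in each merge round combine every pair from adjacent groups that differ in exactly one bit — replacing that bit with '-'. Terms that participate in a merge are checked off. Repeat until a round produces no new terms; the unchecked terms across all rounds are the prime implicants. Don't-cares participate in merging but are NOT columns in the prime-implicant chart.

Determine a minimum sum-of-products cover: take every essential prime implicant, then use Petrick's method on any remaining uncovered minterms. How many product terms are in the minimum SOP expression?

10

[col 0] 000010*, 000011*, 000101*, 000110*, 000111*, 001010*, 001101*, 001110*, 001111*, 010000*, 010011*, 010100*, 011010*, 011100*, 011111*, 100101*, 100110*, 101000*, 101101*, 101110*, 111000*, 111100*, 111101*, 111111*
[col 1] -00101*, -00110*, -01101*, -01110*, -11100, -11111, 0-0011, 0-1010, 0-1111, 00-010*, 00-101*, 00-110*, 00-111*, 000-10*, 000-11*, 00001-*, 0001-1*, 00011-*, 001-10*, 0011-1*, 00111-*, 01-100, 010-00, 1-1000, 1-1101, 10-101*, 10-110*, 111-00, 1111-1, 11110-
[col 2] -0-101, -0-110, 00--10, 00-1-1, 00-11-, 000-1-
Prime implicants: -0-101, -0-110, -11100, -11111, 0-0011, 0-1010, 0-1111, 00--10, 00-1-1, 00-11-, 000-1-, 01-100, 010-00, 1-1000, 1-1101, 111-00, 1111-1, 11110-
PI chart (minterm → PIs covering it):
  2 | 00--10,000-1-
  3 | 0-0011,000-1-
  5 | -0-101,00-1-1
  6 | -0-110,00--10,00-11-,000-1-
  7 | 00-1-1,00-11-,000-1-
  10 | 0-1010,00--10
  13 | -0-101,00-1-1
  14 | -0-110,00--10,00-11-
  15 | 0-1111,00-1-1,00-11-
  16 | 010-00  (sole → essential)
  19 | 0-0011  (sole → essential)
  20 | 01-100,010-00
  26 | 0-1010  (sole → essential)
  28 | -11100,01-100
  31 | -11111,0-1111
  37 | -0-101  (sole → essential)
  38 | -0-110  (sole → essential)
  40 | 1-1000  (sole → essential)
  46 | -0-110  (sole → essential)
  56 | 1-1000,111-00
  60 | -11100,111-00,11110-
  61 | 1-1101,1111-1,11110-
  63 | -11111,1111-1
Essential prime implicants: -0-101, -0-110, 0-0011, 0-1010, 010-00, 1-1000
Petrick residual → -11100, 0-1111, 000-1-, 1111-1
Minimum SOP uses 10 PIs: b'de'f + b'def' + bcde'f' + a'c'd'ef + a'cd'ef' + a'cdef + a'b'c'e + a'bc'e'f' + acd'e'f' + abcdf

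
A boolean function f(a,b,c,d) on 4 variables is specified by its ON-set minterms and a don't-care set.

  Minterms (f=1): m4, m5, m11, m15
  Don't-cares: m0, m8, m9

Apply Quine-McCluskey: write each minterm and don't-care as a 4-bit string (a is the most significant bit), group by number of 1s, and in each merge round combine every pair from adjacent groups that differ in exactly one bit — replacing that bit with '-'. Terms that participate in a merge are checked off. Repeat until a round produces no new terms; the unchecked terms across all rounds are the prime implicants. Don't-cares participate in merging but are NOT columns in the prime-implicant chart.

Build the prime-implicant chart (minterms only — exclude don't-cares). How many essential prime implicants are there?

2

[col 0] 0000*, 0100*, 0101*, 1000*, 1001*, 1011*, 1111*
[col 1] -000, 0-00, 010-, 1-11, 10-1, 100-
Prime implicants: -000, 0-00, 010-, 1-11, 10-1, 100-
PI chart (minterm → PIs covering it):
  4 | 0-00,010-
  5 | 010-  (sole → essential)
  11 | 1-11,10-1
  15 | 1-11  (sole → essential)
Essential prime implicants: 010-, 1-11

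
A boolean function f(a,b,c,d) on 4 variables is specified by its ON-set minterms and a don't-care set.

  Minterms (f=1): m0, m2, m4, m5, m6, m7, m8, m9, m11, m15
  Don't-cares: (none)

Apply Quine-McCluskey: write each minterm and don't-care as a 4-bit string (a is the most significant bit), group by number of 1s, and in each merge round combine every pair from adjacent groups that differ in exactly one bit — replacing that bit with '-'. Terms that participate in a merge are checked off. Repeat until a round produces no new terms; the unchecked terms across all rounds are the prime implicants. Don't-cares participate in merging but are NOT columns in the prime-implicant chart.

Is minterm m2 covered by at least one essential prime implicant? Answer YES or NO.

YES

size-2^0 implicants → 0000(✓)  0010(✓)  0100(✓)  0101(✓)  0110(✓)  0111(✓)  1000(✓)  1001(✓)  1011(✓)  1111(✓)
size-2^1 implicants → -000  -111  0-00(✓)  0-10(✓)  00-0(✓)  01-0(✓)  01-1(✓)  010-(✓)  011-(✓)  1-11  10-1  100-
size-2^2 implicants → 0--0  01--
Unchecked terms (primes): -000, -111, 0--0, 01--, 1-11, 10-1, 100-
Minterm coverage:
  m0 ⊆ -000,0--0
  m2 ⊆ 0--0 [E]
  m4 ⊆ 0--0,01--
  m5 ⊆ 01-- [E]
  m6 ⊆ 0--0,01--
  m7 ⊆ -111,01--
  m8 ⊆ -000,100-
  m9 ⊆ 10-1,100-
  m11 ⊆ 1-11,10-1
  m15 ⊆ -111,1-11
E = {0--0, 01--}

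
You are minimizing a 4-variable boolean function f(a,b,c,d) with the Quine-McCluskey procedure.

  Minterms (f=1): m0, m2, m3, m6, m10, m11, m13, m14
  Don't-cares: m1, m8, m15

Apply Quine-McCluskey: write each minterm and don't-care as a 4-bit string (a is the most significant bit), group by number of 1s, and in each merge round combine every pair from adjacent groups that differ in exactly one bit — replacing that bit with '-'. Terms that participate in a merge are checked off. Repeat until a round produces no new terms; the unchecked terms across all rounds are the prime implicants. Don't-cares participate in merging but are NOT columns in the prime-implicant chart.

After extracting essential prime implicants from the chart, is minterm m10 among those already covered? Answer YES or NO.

size-2^0 implicants → 0000(✓)  0001(✓)  0010(✓)  0011(✓)  0110(✓)  1000(✓)  1010(✓)  1011(✓)  1101(✓)  1110(✓)  1111(✓)
size-2^1 implicants → -000(✓)  -010(✓)  -011(✓)  -110(✓)  0-10(✓)  00-0(✓)  00-1(✓)  000-(✓)  001-(✓)  1-10(✓)  1-11(✓)  10-0(✓)  101-(✓)  11-1  111-(✓)
size-2^2 implicants → --10  -0-0  -01-  00--  1-1-
Unchecked terms (primes): --10, -0-0, -01-, 00--, 1-1-, 11-1
Minterm coverage:
  m0 ⊆ -0-0,00--
  m2 ⊆ --10,-0-0,-01-,00--
  m3 ⊆ -01-,00--
  m6 ⊆ --10 [E]
  m10 ⊆ --10,-0-0,-01-,1-1-
  m11 ⊆ -01-,1-1-
  m13 ⊆ 11-1 [E]
  m14 ⊆ --10,1-1-
E = {--10, 11-1}

YES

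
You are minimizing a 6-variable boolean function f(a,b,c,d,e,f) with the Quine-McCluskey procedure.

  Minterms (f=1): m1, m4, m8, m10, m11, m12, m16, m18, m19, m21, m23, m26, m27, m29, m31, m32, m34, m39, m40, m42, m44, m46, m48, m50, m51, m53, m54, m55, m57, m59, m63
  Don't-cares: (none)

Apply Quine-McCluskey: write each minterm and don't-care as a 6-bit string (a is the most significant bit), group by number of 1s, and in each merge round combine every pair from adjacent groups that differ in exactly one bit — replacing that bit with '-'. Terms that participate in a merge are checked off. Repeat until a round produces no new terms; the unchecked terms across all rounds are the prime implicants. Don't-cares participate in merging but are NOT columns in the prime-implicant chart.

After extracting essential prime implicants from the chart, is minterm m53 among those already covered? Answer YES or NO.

YES

[col 0] 000001, 000100*, 001000*, 001010*, 001011*, 001100*, 010000*, 010010*, 010011*, 010101*, 010111*, 011010*, 011011*, 011101*, 011111*, 100000*, 100010*, 100111*, 101000*, 101010*, 101100*, 101110*, 110000*, 110010*, 110011*, 110101*, 110110*, 110111*, 111001*, 111011*, 111111*
[col 1] -01000*, -01010*, -01100*, -10000*, -10010*, -10011*, -10101*, -10111*, -11011*, -11111*, 0-1010*, 0-1011*, 00-100, 001-00*, 0010-0*, 00101-*, 01-010*, 01-011*, 01-101*, 01-111*, 010-11*, 0100-0*, 01001-*, 0101-1*, 011-11*, 01101-*, 0111-1*, 1-0000*, 1-0010*, 1-0111, 10-000*, 10-010*, 1000-0*, 101-00*, 101-10*, 1010-0*, 1011-0*, 11-011*, 11-111*, 110-10*, 110-11*, 1100-0*, 11001-*, 1101-1*, 11011-*, 111-11*, 1110-1
[col 2] -01-00, -010-0, -1-011*, -1-111*, -10-11*, -100-0, -1001-, -101-1, -11-11*, 0-101-, 01--11*, 01-01-, 01-1-1, 1-00-0, 10-0-0, 101--0, 11--11*, 110-1-
[col 3] -1--11
Prime implicants: -01-00, -010-0, -1--11, -100-0, -1001-, -101-1, 0-101-, 00-100, 000001, 01-01-, 01-1-1, 1-00-0, 1-0111, 10-0-0, 101--0, 110-1-, 1110-1
PI chart (minterm → PIs covering it):
  1 | 000001  (sole → essential)
  4 | 00-100  (sole → essential)
  8 | -01-00,-010-0
  10 | -010-0,0-101-
  11 | 0-101-  (sole → essential)
  12 | -01-00,00-100
  16 | -100-0  (sole → essential)
  18 | -100-0,-1001-,01-01-
  19 | -1--11,-1001-,01-01-
  21 | -101-1,01-1-1
  23 | -1--11,-101-1,01-1-1
  26 | 0-101-,01-01-
  27 | -1--11,0-101-,01-01-
  29 | 01-1-1  (sole → essential)
  31 | -1--11,01-1-1
  32 | 1-00-0,10-0-0
  34 | 1-00-0,10-0-0
  39 | 1-0111  (sole → essential)
  40 | -01-00,-010-0,10-0-0,101--0
  42 | -010-0,10-0-0,101--0
  44 | -01-00,101--0
  46 | 101--0  (sole → essential)
  48 | -100-0,1-00-0
  50 | -100-0,-1001-,1-00-0,110-1-
  51 | -1--11,-1001-,110-1-
  53 | -101-1  (sole → essential)
  54 | 110-1-  (sole → essential)
  55 | -1--11,-101-1,1-0111,110-1-
  57 | 1110-1  (sole → essential)
  59 | -1--11,1110-1
  63 | -1--11  (sole → essential)
Essential prime implicants: -1--11, -100-0, -101-1, 0-101-, 00-100, 000001, 01-1-1, 1-0111, 101--0, 110-1-, 1110-1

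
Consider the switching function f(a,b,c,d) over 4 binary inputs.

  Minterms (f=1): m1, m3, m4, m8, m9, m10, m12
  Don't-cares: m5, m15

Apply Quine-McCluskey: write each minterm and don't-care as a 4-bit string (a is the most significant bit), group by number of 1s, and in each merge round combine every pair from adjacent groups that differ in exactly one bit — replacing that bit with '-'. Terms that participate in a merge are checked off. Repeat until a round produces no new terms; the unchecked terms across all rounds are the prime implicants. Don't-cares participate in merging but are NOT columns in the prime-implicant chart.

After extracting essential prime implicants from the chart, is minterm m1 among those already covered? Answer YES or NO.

Round 0: 0001✓ 0011✓ 0100✓ 0101✓ 1000✓ 1001✓ 1010✓ 1100✓ 1111
Round 1: -001 -100 0-01 00-1 010- 1-00 10-0 100-
PIs = {-001, -100, 0-01, 00-1, 010-, 1-00, 10-0, 100-, 1111}
Coverage chart:
  m1: -001,0-01,00-1
  m3: 00-1 ←essential
  m4: -100,010-
  m8: 1-00,10-0,100-
  m9: -001,100-
  m10: 10-0 ←essential
  m12: -100,1-00
Essential: 00-1, 10-0

YES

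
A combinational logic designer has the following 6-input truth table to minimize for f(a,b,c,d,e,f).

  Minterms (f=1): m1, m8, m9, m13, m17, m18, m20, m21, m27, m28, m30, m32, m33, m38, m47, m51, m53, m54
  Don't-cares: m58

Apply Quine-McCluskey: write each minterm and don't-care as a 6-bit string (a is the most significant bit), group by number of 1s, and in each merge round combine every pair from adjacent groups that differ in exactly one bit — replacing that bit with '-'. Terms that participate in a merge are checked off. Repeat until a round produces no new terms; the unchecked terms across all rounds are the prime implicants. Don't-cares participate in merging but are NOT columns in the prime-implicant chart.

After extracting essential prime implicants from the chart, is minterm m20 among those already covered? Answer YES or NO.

size-2^0 implicants → 000001(✓)  001000(✓)  001001(✓)  001101(✓)  010001(✓)  010010  010100(✓)  010101(✓)  011011  011100(✓)  011110(✓)  100000(✓)  100001(✓)  100110(✓)  101111  110011  110101(✓)  110110(✓)  111010
size-2^1 implicants → -00001  -10101  0-0001  00-001  001-01  00100-  01-100  010-01  01010-  0111-0  1-0110  10000-
Unchecked terms (primes): -00001, -10101, 0-0001, 00-001, 001-01, 00100-, 01-100, 010-01, 010010, 01010-, 011011, 0111-0, 1-0110, 10000-, 101111, 110011, 111010
Minterm coverage:
  m1 ⊆ -00001,0-0001,00-001
  m8 ⊆ 00100- [E]
  m9 ⊆ 00-001,001-01,00100-
  m13 ⊆ 001-01 [E]
  m17 ⊆ 0-0001,010-01
  m18 ⊆ 010010 [E]
  m20 ⊆ 01-100,01010-
  m21 ⊆ -10101,010-01,01010-
  m27 ⊆ 011011 [E]
  m28 ⊆ 01-100,0111-0
  m30 ⊆ 0111-0 [E]
  m32 ⊆ 10000- [E]
  m33 ⊆ -00001,10000-
  m38 ⊆ 1-0110 [E]
  m47 ⊆ 101111 [E]
  m51 ⊆ 110011 [E]
  m53 ⊆ -10101 [E]
  m54 ⊆ 1-0110 [E]
E = {-10101, 001-01, 00100-, 010010, 011011, 0111-0, 1-0110, 10000-, 101111, 110011}

NO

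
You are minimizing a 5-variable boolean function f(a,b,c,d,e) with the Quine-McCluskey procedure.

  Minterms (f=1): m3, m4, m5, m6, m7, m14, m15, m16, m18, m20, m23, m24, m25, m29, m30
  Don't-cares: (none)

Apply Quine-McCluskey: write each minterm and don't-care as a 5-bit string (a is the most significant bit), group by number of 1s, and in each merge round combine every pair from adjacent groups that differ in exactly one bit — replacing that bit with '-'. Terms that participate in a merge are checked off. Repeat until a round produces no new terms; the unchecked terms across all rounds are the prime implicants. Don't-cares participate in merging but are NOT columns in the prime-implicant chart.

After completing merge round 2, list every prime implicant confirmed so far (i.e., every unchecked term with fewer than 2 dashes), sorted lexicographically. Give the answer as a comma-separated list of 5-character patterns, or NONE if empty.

[col 0] 00011*, 00100*, 00101*, 00110*, 00111*, 01110*, 01111*, 10000*, 10010*, 10100*, 10111*, 11000*, 11001*, 11101*, 11110*
[col 1] -0100, -0111, -1110, 0-110*, 0-111*, 00-11, 001-0*, 001-1*, 0010-*, 0011-*, 0111-*, 1-000, 10-00, 100-0, 11-01, 1100-
[col 2] 0-11-, 001--
Prime implicants: -0100, -0111, -1110, 0-11-, 00-11, 001--, 1-000, 10-00, 100-0, 11-01, 1100-

-0100, -0111, -1110, 00-11, 1-000, 10-00, 100-0, 11-01, 1100-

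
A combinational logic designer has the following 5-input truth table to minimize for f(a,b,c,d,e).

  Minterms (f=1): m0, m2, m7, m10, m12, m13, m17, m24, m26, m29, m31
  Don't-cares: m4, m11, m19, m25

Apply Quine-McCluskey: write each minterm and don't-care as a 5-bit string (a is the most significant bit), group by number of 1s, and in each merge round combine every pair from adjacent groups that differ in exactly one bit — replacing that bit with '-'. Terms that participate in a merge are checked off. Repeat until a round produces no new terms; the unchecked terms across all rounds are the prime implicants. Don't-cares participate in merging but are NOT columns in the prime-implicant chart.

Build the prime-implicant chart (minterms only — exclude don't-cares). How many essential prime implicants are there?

2

[col 0] 00000*, 00010*, 00100*, 00111, 01010*, 01011*, 01100*, 01101*, 10001*, 10011*, 11000*, 11001*, 11010*, 11101*, 11111*
[col 1] -1010, -1101, 0-010, 0-100, 00-00, 000-0, 0101-, 0110-, 1-001, 100-1, 11-01, 110-0, 1100-, 111-1
Prime implicants: -1010, -1101, 0-010, 0-100, 00-00, 000-0, 00111, 0101-, 0110-, 1-001, 100-1, 11-01, 110-0, 1100-, 111-1
PI chart (minterm → PIs covering it):
  0 | 00-00,000-0
  2 | 0-010,000-0
  7 | 00111  (sole → essential)
  10 | -1010,0-010,0101-
  12 | 0-100,0110-
  13 | -1101,0110-
  17 | 1-001,100-1
  24 | 110-0,1100-
  26 | -1010,110-0
  29 | -1101,11-01,111-1
  31 | 111-1  (sole → essential)
Essential prime implicants: 00111, 111-1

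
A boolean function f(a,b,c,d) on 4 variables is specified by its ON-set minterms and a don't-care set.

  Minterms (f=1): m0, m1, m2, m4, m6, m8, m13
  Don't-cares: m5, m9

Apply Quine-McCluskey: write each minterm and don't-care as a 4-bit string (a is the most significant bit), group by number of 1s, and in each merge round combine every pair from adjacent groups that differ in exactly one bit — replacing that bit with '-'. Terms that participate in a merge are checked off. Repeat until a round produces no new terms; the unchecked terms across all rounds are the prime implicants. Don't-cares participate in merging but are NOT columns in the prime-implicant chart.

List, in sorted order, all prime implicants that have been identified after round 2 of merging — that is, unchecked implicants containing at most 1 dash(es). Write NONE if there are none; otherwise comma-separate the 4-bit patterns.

size-2^0 implicants → 0000(✓)  0001(✓)  0010(✓)  0100(✓)  0101(✓)  0110(✓)  1000(✓)  1001(✓)  1101(✓)
size-2^1 implicants → -000(✓)  -001(✓)  -101(✓)  0-00(✓)  0-01(✓)  0-10(✓)  00-0(✓)  000-(✓)  01-0(✓)  010-(✓)  1-01(✓)  100-(✓)
size-2^2 implicants → --01  -00-  0--0  0-0-
Unchecked terms (primes): --01, -00-, 0--0, 0-0-

NONE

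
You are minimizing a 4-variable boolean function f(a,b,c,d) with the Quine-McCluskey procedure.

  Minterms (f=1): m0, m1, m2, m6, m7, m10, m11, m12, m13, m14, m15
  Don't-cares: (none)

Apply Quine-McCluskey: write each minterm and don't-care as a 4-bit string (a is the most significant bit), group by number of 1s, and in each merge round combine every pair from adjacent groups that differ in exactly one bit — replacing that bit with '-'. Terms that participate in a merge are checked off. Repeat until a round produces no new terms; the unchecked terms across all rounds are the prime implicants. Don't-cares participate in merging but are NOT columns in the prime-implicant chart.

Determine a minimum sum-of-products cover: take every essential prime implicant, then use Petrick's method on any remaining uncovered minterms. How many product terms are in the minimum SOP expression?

5

[col 0] 0000*, 0001*, 0010*, 0110*, 0111*, 1010*, 1011*, 1100*, 1101*, 1110*, 1111*
[col 1] -010*, -110*, -111*, 0-10*, 00-0, 000-, 011-*, 1-10*, 1-11*, 101-*, 11-0*, 11-1*, 110-*, 111-*
[col 2] --10, -11-, 1-1-, 11--
Prime implicants: --10, -11-, 00-0, 000-, 1-1-, 11--
PI chart (minterm → PIs covering it):
  0 | 00-0,000-
  1 | 000-  (sole → essential)
  2 | --10,00-0
  6 | --10,-11-
  7 | -11-  (sole → essential)
  10 | --10,1-1-
  11 | 1-1-  (sole → essential)
  12 | 11--  (sole → essential)
  13 | 11--  (sole → essential)
  14 | --10,-11-,1-1-,11--
  15 | -11-,1-1-,11--
Essential prime implicants: -11-, 000-, 1-1-, 11--
Petrick residual → --10
Minimum SOP uses 5 PIs: cd' + bc + a'b'c' + ac + ab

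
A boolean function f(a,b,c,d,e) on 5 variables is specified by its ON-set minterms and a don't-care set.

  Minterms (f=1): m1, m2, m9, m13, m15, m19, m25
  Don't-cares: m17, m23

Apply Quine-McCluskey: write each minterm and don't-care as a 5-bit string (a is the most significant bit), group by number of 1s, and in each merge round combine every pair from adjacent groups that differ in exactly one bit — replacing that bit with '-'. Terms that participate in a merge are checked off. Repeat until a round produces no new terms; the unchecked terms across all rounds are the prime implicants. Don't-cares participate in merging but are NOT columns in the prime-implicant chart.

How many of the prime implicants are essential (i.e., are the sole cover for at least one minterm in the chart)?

[col 0] 00001*, 00010, 01001*, 01101*, 01111*, 10001*, 10011*, 10111*, 11001*
[col 1] -0001*, -1001*, 0-001*, 01-01, 011-1, 1-001*, 10-11, 100-1
[col 2] --001
Prime implicants: --001, 00010, 01-01, 011-1, 10-11, 100-1
PI chart (minterm → PIs covering it):
  1 | --001  (sole → essential)
  2 | 00010  (sole → essential)
  9 | --001,01-01
  13 | 01-01,011-1
  15 | 011-1  (sole → essential)
  19 | 10-11,100-1
  25 | --001  (sole → essential)
Essential prime implicants: --001, 00010, 011-1

3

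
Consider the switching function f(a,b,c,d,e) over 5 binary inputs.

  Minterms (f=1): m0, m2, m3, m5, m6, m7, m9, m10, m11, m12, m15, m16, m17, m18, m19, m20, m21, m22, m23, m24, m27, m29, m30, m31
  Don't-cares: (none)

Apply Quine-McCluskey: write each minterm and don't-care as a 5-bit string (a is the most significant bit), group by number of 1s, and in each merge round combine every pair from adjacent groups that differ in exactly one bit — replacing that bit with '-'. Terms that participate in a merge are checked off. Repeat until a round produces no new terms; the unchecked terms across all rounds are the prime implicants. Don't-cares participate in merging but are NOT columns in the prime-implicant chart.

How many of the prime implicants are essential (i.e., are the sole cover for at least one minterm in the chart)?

11

Round 0: 00000✓ 00010✓ 00011✓ 00101✓ 00110✓ 00111✓ 01001✓ 01010✓ 01011✓ 01100 01111✓ 10000✓ 10001✓ 10010✓ 10011✓ 10100✓ 10101✓ 10110✓ 10111✓ 11000✓ 11011✓ 11101✓ 11110✓ 11111✓
Round 1: -0000✓ -0010✓ -0011✓ -0101✓ -0110✓ -0111✓ -1011✓ -1111✓ 0-010✓ 0-011✓ 0-111✓ 00-10✓ 00-11✓ 000-0✓ 0001-✓ 001-1✓ 0011-✓ 01-11✓ 010-1 0101-✓ 1-000 1-011✓ 1-101✓ 1-110✓ 1-111✓ 10-00✓ 10-01✓ 10-10✓ 10-11✓ 100-0✓ 100-1✓ 1000-✓ 1001-✓ 101-0✓ 101-1✓ 1010-✓ 1011-✓ 11-11✓ 111-1✓ 1111-✓
Round 2: --011✓ --111✓ -0-10✓ -0-11✓ -00-0 -001-✓ -01-1 -011-✓ -1-11✓ 0--11✓ 0-01- 00-1-✓ 1--11✓ 1-1-1 1-11- 10--0✓ 10--1✓ 10-0-✓ 10-1-✓ 100--✓ 101--✓
Round 3: ---11 -0-1- 10---
PIs = {---11, -0-1-, -00-0, -01-1, 0-01-, 010-1, 01100, 1-000, 1-1-1, 1-11-, 10---}
Coverage chart:
  m0: -00-0 ←essential
  m2: -0-1-,-00-0,0-01-
  m3: ---11,-0-1-,0-01-
  m5: -01-1 ←essential
  m6: -0-1- ←essential
  m7: ---11,-0-1-,-01-1
  m9: 010-1 ←essential
  m10: 0-01- ←essential
  m11: ---11,0-01-,010-1
  m12: 01100 ←essential
  m15: ---11 ←essential
  m16: -00-0,1-000,10---
  m17: 10--- ←essential
  m18: -0-1-,-00-0,10---
  m19: ---11,-0-1-,10---
  m20: 10--- ←essential
  m21: -01-1,1-1-1,10---
  m22: -0-1-,1-11-,10---
  m23: ---11,-0-1-,-01-1,1-1-1,1-11-,10---
  m24: 1-000 ←essential
  m27: ---11 ←essential
  m29: 1-1-1 ←essential
  m30: 1-11- ←essential
  m31: ---11,1-1-1,1-11-
Essential: ---11, -0-1-, -00-0, -01-1, 0-01-, 010-1, 01100, 1-000, 1-1-1, 1-11-, 10---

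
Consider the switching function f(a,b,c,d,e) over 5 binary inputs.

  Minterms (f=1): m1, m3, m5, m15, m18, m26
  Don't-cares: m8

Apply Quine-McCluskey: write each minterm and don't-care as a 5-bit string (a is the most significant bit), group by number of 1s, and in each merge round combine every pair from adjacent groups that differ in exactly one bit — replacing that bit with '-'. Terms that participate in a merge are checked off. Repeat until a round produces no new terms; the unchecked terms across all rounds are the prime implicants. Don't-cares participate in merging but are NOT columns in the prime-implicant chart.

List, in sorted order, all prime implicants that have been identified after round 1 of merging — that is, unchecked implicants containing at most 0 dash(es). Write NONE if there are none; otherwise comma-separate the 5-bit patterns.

[col 0] 00001*, 00011*, 00101*, 01000, 01111, 10010*, 11010*
[col 1] 00-01, 000-1, 1-010
Prime implicants: 00-01, 000-1, 01000, 01111, 1-010

01000, 01111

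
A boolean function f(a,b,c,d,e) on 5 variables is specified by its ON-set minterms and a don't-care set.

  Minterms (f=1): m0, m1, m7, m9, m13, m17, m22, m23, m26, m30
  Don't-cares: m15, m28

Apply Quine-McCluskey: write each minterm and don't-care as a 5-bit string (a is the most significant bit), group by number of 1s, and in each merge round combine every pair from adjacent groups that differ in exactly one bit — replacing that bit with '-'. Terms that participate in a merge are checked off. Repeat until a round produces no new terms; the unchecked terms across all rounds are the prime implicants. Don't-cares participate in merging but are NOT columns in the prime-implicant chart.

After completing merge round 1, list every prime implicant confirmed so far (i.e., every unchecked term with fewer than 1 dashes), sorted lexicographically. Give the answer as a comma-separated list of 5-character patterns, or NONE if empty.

Round 0: 00000✓ 00001✓ 00111✓ 01001✓ 01101✓ 01111✓ 10001✓ 10110✓ 10111✓ 11010✓ 11100✓ 11110✓
Round 1: -0001 -0111 0-001 0-111 0000- 01-01 011-1 1-110 1011- 11-10 111-0
PIs = {-0001, -0111, 0-001, 0-111, 0000-, 01-01, 011-1, 1-110, 1011-, 11-10, 111-0}

NONE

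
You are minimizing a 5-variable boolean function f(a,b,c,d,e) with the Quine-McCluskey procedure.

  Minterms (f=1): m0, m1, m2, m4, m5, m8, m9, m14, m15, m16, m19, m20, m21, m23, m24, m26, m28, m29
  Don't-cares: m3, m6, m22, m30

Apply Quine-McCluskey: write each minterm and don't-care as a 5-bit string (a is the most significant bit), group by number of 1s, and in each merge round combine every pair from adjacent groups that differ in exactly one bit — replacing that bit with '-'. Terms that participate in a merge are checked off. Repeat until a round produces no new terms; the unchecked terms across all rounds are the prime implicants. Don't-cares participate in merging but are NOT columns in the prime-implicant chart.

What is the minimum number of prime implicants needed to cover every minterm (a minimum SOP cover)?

8

Round 0: 00000✓ 00001✓ 00010✓ 00011✓ 00100✓ 00101✓ 00110✓ 01000✓ 01001✓ 01110✓ 01111✓ 10000✓ 10011✓ 10100✓ 10101✓ 10110✓ 10111✓ 11000✓ 11010✓ 11100✓ 11101✓ 11110✓
Round 1: -0000✓ -0011 -0100✓ -0101✓ -0110✓ -1000✓ -1110✓ 0-000✓ 0-001✓ 0-110✓ 00-00✓ 00-01✓ 00-10✓ 000-0✓ 000-1✓ 0000-✓ 0001-✓ 001-0✓ 0010-✓ 0100-✓ 0111- 1-000✓ 1-100✓ 1-101✓ 1-110✓ 10-00✓ 10-11 101-0✓ 101-1✓ 1010-✓ 1011-✓ 11-00✓ 11-10✓ 110-0✓ 111-0✓ 1110-✓
Round 2: --000 --110 -0-00 -01-0 -010- 0-00- 00--0 00-0- 000-- 1--00 1-1-0 1-10- 101-- 11--0
PIs = {--000, --110, -0-00, -0011, -01-0, -010-, 0-00-, 00--0, 00-0-, 000--, 0111-, 1--00, 1-1-0, 1-10-, 10-11, 101--, 11--0}
Coverage chart:
  m0: --000,-0-00,0-00-,00--0,00-0-,000--
  m1: 0-00-,00-0-,000--
  m2: 00--0,000--
  m4: -0-00,-01-0,-010-,00--0,00-0-
  m5: -010-,00-0-
  m8: --000,0-00-
  m9: 0-00- ←essential
  m14: --110,0111-
  m15: 0111- ←essential
  m16: --000,-0-00,1--00
  m19: -0011,10-11
  m20: -0-00,-01-0,-010-,1--00,1-1-0,1-10-,101--
  m21: -010-,1-10-,101--
  m23: 10-11,101--
  m24: --000,1--00,11--0
  m26: 11--0 ←essential
  m28: 1--00,1-1-0,1-10-,11--0
  m29: 1-10- ←essential
Essential: 0-00-, 0111-, 1-10-, 11--0
Petrick residual → --000, -010-, 00--0, 10-11
Min cover (8 terms): c'd'e' + b'cd' + a'c'd' + a'b'e' + a'bcd + acd' + ab'de + abe'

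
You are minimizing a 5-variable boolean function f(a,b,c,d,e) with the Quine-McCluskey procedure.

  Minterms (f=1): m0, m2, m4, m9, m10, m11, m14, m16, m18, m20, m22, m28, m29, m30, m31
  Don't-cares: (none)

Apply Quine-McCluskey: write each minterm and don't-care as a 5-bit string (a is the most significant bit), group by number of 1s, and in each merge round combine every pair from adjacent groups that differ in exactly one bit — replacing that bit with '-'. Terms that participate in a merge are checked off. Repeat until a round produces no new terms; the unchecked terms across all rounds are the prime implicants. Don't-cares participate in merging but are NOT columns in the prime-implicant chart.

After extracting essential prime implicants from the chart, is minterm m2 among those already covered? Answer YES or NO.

NO

size-2^0 implicants → 00000(✓)  00010(✓)  00100(✓)  01001(✓)  01010(✓)  01011(✓)  01110(✓)  10000(✓)  10010(✓)  10100(✓)  10110(✓)  11100(✓)  11101(✓)  11110(✓)  11111(✓)
size-2^1 implicants → -0000(✓)  -0010(✓)  -0100(✓)  -1110  0-010  00-00(✓)  000-0(✓)  01-10  010-1  0101-  1-100(✓)  1-110(✓)  10-00(✓)  10-10(✓)  100-0(✓)  101-0(✓)  111-0(✓)  111-1(✓)  1110-(✓)  1111-(✓)
size-2^2 implicants → -0-00  -00-0  1-1-0  10--0  111--
Unchecked terms (primes): -0-00, -00-0, -1110, 0-010, 01-10, 010-1, 0101-, 1-1-0, 10--0, 111--
Minterm coverage:
  m0 ⊆ -0-00,-00-0
  m2 ⊆ -00-0,0-010
  m4 ⊆ -0-00 [E]
  m9 ⊆ 010-1 [E]
  m10 ⊆ 0-010,01-10,0101-
  m11 ⊆ 010-1,0101-
  m14 ⊆ -1110,01-10
  m16 ⊆ -0-00,-00-0,10--0
  m18 ⊆ -00-0,10--0
  m20 ⊆ -0-00,1-1-0,10--0
  m22 ⊆ 1-1-0,10--0
  m28 ⊆ 1-1-0,111--
  m29 ⊆ 111-- [E]
  m30 ⊆ -1110,1-1-0,111--
  m31 ⊆ 111-- [E]
E = {-0-00, 010-1, 111--}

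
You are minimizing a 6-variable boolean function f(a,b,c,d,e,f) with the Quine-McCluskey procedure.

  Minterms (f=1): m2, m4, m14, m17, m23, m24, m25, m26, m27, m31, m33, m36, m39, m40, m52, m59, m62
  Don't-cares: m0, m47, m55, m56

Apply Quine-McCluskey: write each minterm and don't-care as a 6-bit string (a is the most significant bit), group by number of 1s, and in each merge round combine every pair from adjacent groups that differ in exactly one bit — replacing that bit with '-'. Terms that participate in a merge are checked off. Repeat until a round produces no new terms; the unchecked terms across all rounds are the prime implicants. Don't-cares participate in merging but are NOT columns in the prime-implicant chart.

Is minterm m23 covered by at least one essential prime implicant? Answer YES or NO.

[col 0] 000000*, 000010*, 000100*, 001110, 010001*, 010111*, 011000*, 011001*, 011010*, 011011*, 011111*, 100001, 100100*, 100111*, 101000*, 101111*, 110100*, 110111*, 111000*, 111011*, 111110
[col 1] -00100, -10111, -11000, -11011, 000-00, 0000-0, 01-001, 01-111, 011-11, 0110-0*, 0110-1*, 01100-*, 01101-*, 1-0100, 1-0111, 1-1000, 10-111
[col 2] 0110--
Prime implicants: -00100, -10111, -11000, -11011, 000-00, 0000-0, 001110, 01-001, 01-111, 011-11, 0110--, 1-0100, 1-0111, 1-1000, 10-111, 100001, 111110
PI chart (minterm → PIs covering it):
  2 | 0000-0  (sole → essential)
  4 | -00100,000-00
  14 | 001110  (sole → essential)
  17 | 01-001  (sole → essential)
  23 | -10111,01-111
  24 | -11000,0110--
  25 | 01-001,0110--
  26 | 0110--  (sole → essential)
  27 | -11011,011-11,0110--
  31 | 01-111,011-11
  33 | 100001  (sole → essential)
  36 | -00100,1-0100
  39 | 1-0111,10-111
  40 | 1-1000  (sole → essential)
  52 | 1-0100  (sole → essential)
  59 | -11011  (sole → essential)
  62 | 111110  (sole → essential)
Essential prime implicants: -11011, 0000-0, 001110, 01-001, 0110--, 1-0100, 1-1000, 100001, 111110

NO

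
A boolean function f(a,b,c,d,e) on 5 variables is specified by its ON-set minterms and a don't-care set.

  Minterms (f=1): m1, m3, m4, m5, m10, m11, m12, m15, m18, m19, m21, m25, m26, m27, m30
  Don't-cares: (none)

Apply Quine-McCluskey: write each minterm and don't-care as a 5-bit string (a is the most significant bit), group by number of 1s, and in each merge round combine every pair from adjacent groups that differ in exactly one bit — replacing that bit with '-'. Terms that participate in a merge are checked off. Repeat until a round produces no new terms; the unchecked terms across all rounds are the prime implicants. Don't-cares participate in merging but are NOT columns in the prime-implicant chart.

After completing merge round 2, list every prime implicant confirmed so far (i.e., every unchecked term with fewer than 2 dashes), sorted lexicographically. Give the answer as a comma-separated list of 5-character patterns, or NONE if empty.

-0101, 0-100, 00-01, 000-1, 0010-, 01-11, 11-10, 110-1

Round 0: 00001✓ 00011✓ 00100✓ 00101✓ 01010✓ 01011✓ 01100✓ 01111✓ 10010✓ 10011✓ 10101✓ 11001✓ 11010✓ 11011✓ 11110✓
Round 1: -0011✓ -0101 -1010✓ -1011✓ 0-011✓ 0-100 00-01 000-1 0010- 01-11 0101-✓ 1-010✓ 1-011✓ 1001-✓ 11-10 110-1 1101-✓
Round 2: --011 -101- 1-01-
PIs = {--011, -0101, -101-, 0-100, 00-01, 000-1, 0010-, 01-11, 1-01-, 11-10, 110-1}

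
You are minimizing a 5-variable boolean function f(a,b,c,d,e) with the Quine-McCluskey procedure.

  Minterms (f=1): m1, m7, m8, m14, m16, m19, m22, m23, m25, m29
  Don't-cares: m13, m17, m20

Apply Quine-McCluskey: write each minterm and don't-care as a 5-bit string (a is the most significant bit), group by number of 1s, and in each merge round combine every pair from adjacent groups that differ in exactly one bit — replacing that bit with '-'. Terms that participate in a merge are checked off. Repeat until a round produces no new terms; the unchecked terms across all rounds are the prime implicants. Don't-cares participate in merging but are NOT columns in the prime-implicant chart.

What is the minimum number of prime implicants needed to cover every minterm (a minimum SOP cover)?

8

[col 0] 00001*, 00111*, 01000, 01101*, 01110, 10000*, 10001*, 10011*, 10100*, 10110*, 10111*, 11001*, 11101*
[col 1] -0001, -0111, -1101, 1-001, 10-00, 10-11, 100-1, 1000-, 101-0, 1011-, 11-01
Prime implicants: -0001, -0111, -1101, 01000, 01110, 1-001, 10-00, 10-11, 100-1, 1000-, 101-0, 1011-, 11-01
PI chart (minterm → PIs covering it):
  1 | -0001  (sole → essential)
  7 | -0111  (sole → essential)
  8 | 01000  (sole → essential)
  14 | 01110  (sole → essential)
  16 | 10-00,1000-
  19 | 10-11,100-1
  22 | 101-0,1011-
  23 | -0111,10-11,1011-
  25 | 1-001,11-01
  29 | -1101,11-01
Essential prime implicants: -0001, -0111, 01000, 01110
Petrick residual → 10-00, 10-11, 101-0, 11-01
Minimum SOP uses 8 PIs: b'c'd'e + b'cde + a'bc'd'e' + a'bcde' + ab'd'e' + ab'de + ab'ce' + abd'e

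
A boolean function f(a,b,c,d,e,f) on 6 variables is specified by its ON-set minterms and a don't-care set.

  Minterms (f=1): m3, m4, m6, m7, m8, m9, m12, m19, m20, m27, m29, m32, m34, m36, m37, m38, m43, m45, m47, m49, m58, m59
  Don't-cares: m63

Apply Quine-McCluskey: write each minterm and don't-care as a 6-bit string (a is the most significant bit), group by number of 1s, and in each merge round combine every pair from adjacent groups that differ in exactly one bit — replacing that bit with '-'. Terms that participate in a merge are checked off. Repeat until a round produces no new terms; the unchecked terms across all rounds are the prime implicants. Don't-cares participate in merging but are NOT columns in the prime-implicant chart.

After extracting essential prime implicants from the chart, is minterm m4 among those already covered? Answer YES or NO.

YES

size-2^0 implicants → 000011(✓)  000100(✓)  000110(✓)  000111(✓)  001000(✓)  001001(✓)  001100(✓)  010011(✓)  010100(✓)  011011(✓)  011101  100000(✓)  100010(✓)  100100(✓)  100101(✓)  100110(✓)  101011(✓)  101101(✓)  101111(✓)  110001  111010(✓)  111011(✓)  111111(✓)
size-2^1 implicants → -00100(✓)  -00110(✓)  -11011  0-0011  0-0100  00-100  000-11  0001-0(✓)  00011-  001-00  00100-  01-011  1-1011(✓)  1-1111(✓)  10-101  100-00(✓)  100-10(✓)  1000-0(✓)  1001-0(✓)  10010-  101-11(✓)  1011-1  111-11(✓)  11101-
size-2^2 implicants → -001-0  1-1-11  100--0
Unchecked terms (primes): -001-0, -11011, 0-0011, 0-0100, 00-100, 000-11, 00011-, 001-00, 00100-, 01-011, 011101, 1-1-11, 10-101, 100--0, 10010-, 1011-1, 110001, 11101-
Minterm coverage:
  m3 ⊆ 0-0011,000-11
  m4 ⊆ -001-0,0-0100,00-100
  m6 ⊆ -001-0,00011-
  m7 ⊆ 000-11,00011-
  m8 ⊆ 001-00,00100-
  m9 ⊆ 00100- [E]
  m12 ⊆ 00-100,001-00
  m19 ⊆ 0-0011,01-011
  m20 ⊆ 0-0100 [E]
  m27 ⊆ -11011,01-011
  m29 ⊆ 011101 [E]
  m32 ⊆ 100--0 [E]
  m34 ⊆ 100--0 [E]
  m36 ⊆ -001-0,100--0,10010-
  m37 ⊆ 10-101,10010-
  m38 ⊆ -001-0,100--0
  m43 ⊆ 1-1-11 [E]
  m45 ⊆ 10-101,1011-1
  m47 ⊆ 1-1-11,1011-1
  m49 ⊆ 110001 [E]
  m58 ⊆ 11101- [E]
  m59 ⊆ -11011,1-1-11,11101-
E = {0-0100, 00100-, 011101, 1-1-11, 100--0, 110001, 11101-}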